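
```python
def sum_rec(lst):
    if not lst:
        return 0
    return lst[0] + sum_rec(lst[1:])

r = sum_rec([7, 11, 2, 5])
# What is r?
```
Call trace:
sum_rec(lst=[7, 11, 2, 5])
  sum_rec(lst=[11, 2, 5])
    sum_rec(lst=[2, 5])
      sum_rec(lst=[5])
        sum_rec(lst=[])
        -> return 0
      -> return 5
    -> return 7
  -> return 18
-> return 25

Final answer: 25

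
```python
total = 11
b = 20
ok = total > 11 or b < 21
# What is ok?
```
Trace:
  total=11
  total=11, b=20
  total=11, b=20, ok=True

Final answer: True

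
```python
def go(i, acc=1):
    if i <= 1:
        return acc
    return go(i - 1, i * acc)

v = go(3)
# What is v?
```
Call trace:
go(i=3, acc=1)
  go(i=2, acc=3)
    go(i=1, acc=6)
    -> return 6
  -> return 6
-> return 6

Final answer: 6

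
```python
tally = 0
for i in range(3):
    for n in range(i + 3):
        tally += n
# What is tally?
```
Trace:
  tally=0
  tally=0, i=0, n=0
  tally=1, i=0, n=1
  tally=3, i=0, n=2
  tally=3, i=1, n=0
  tally=4, i=1, n=1
  tally=6, i=1, n=2
  tally=9, i=1, n=3
  tally=9, i=2, n=0
  tally=10, i=2, n=1
  tally=12, i=2, n=2
  tally=15, i=2, n=3
  tally=19, i=2, n=4

Final answer: 19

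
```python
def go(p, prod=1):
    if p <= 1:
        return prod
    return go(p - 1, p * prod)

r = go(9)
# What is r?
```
Call trace:
go(p=9, prod=1)
  go(p=8, prod=9)
    go(p=7, prod=72)
      go(p=6, prod=504)
        go(p=5, prod=3024)
          go(p=4, prod=15120)
            go(p=3, prod=60480)
              go(p=2, prod=181440)
                go(p=1, prod=362880)
                -> return 362880
              -> return 362880
            -> return 362880
          -> return 362880
        -> return 362880
      -> return 362880
    -> return 362880
  -> return 362880
-> return 362880

Final answer: 362880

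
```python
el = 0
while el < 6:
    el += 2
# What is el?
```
Trace:
  el=0
  el=2
  el=4
  el=6

Final answer: 6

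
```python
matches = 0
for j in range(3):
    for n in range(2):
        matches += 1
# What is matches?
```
Trace:
  matches=0
  matches=1, j=0, n=0
  matches=2, j=0, n=1
  matches=3, j=1, n=0
  matches=4, j=1, n=1
  matches=5, j=2, n=0
  matches=6, j=2, n=1

Final answer: 6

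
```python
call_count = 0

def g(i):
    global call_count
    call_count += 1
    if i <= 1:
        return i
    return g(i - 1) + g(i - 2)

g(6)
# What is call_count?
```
Call trace (a repeated sub-call is expanded the first time; later identical calls just restate its return value):
g(i=6)
  g(i=5)
    g(i=4)
      g(i=3)
        g(i=2)
          g(i=1)
          -> return 1
          g(i=0)
          -> return 0
        -> return 1
        g(i=1)
        -> return 1
      -> return 2
      g(i=2) -> return 1  (same call as traced above)
    -> return 3
    g(i=3) -> return 2  (same call as traced above)
  -> return 5
  g(i=4) -> return 3  (same call as traced above)
-> return 8

call_count is incremented once per call, so count the calls in each subtree. Let C(i) = number of calls made by g(i).
C(0) = C(1) = 1 (base case, no recursion); C(i) = 1 + C(i - 1) + C(i - 2) otherwise.
C(2) = 1 + C(1) + C(0) = 1 + 1 + 1 = 3
C(3) = 1 + C(2) + C(1) = 1 + 3 + 1 = 5
C(4) = 1 + C(3) + C(2) = 1 + 5 + 3 = 9
C(5) = 1 + C(4) + C(3) = 1 + 9 + 5 = 15
C(6) = 1 + C(5) + C(4) = 1 + 15 + 9 = 25
call_count = C(6) = 25

Final answer: 25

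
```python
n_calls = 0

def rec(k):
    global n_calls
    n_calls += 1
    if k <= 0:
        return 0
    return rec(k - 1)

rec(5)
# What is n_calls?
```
Call trace:
rec(k=5)
  rec(k=4)
    rec(k=3)
      rec(k=2)
        rec(k=1)
          rec(k=0)
          -> return 0
        -> return 0
      -> return 0
    -> return 0
  -> return 0
-> return 0

n_calls is incremented once per call. rec is entered once for each k = 5, 4, 3, 2, 1, 0 (the k <= 0 call returns without recursing), i.e. 5 + 1 calls.
n_calls = 6

Final answer: 6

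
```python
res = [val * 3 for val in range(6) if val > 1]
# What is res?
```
Trace:
  val=0
  val=1
  val=2
  val=3
  val=4
  val=5
  res=[6, 9, 12, 15]

Final answer: [6, 9, 12, 15]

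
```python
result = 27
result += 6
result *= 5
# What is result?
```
Trace:
  result=27
  result=33
  result=165

Final answer: 165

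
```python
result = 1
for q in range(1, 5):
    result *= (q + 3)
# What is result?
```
Trace:
  result=1
  result=4, q=1
  result=20, q=2
  result=120, q=3
  result=840, q=4

Final answer: 840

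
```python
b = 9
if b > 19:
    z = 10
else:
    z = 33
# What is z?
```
Trace:
  b=9
  b=9, z=33

Final answer: 33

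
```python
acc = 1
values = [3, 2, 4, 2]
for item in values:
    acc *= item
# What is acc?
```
Trace:
  acc=1
  acc=3, item=3
  acc=6, item=2
  acc=24, item=4
  acc=48, item=2

Final answer: 48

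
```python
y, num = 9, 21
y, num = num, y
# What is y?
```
Trace:
  y=9, num=21
  y=21, num=9

Final answer: 21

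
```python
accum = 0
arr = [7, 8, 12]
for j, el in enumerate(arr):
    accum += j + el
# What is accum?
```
Trace:
  accum=0
  accum=7, j=0, el=7
  accum=16, j=1, el=8
  accum=30, j=2, el=12

Final answer: 30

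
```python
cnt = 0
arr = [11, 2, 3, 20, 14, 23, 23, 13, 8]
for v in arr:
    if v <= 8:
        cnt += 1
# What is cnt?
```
Trace:
  cnt=0
  cnt=0, v=11
  cnt=1, v=2
  cnt=2, v=3
  cnt=2, v=20
  cnt=2, v=14
  cnt=2, v=23
  cnt=2, v=23
  cnt=2, v=13
  cnt=3, v=8

Final answer: 3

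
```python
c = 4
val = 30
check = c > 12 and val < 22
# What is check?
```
Trace:
  c=4
  c=4, val=30
  c=4, val=30, check=False

Final answer: False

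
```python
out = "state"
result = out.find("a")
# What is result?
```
Trace:
  out='state'
  out='state', result=2

Final answer: 2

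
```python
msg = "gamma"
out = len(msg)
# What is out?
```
Trace:
  msg='gamma'
  msg='gamma', out=5

Final answer: 5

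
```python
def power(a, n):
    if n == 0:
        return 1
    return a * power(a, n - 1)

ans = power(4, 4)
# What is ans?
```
Call trace:
power(a=4, n=4)
  power(a=4, n=3)
    power(a=4, n=2)
      power(a=4, n=1)
        power(a=4, n=0)
        -> return 1
      -> return 4
    -> return 16
  -> return 64
-> return 256

Final answer: 256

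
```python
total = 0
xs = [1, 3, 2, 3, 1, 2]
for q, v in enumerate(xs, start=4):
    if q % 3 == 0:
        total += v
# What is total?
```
Trace:
  total=0
  total=0, q=4, v=1
  total=0, q=5, v=3
  total=2, q=6, v=2
  total=2, q=7, v=3
  total=2, q=8, v=1
  total=4, q=9, v=2

Final answer: 4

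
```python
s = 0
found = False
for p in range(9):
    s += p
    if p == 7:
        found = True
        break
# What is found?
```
Trace:
  s=0
  s=0, found=False
  s=0, found=False, p=0
  s=1, found=False, p=1
  s=3, found=False, p=2
  s=6, found=False, p=3
  s=10, found=False, p=4
  s=15, found=False, p=5
  s=21, found=False, p=6
  s=28, found=True, p=7

Final answer: True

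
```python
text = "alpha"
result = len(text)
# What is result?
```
Trace:
  text='alpha'
  text='alpha', result=5

Final answer: 5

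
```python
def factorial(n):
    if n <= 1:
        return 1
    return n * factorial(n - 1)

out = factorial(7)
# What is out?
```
Call trace:
factorial(n=7)
  factorial(n=6)
    factorial(n=5)
      factorial(n=4)
        factorial(n=3)
          factorial(n=2)
            factorial(n=1)
            -> return 1
          -> return 2
        -> return 6
      -> return 24
    -> return 120
  -> return 720
-> return 5040

Final answer: 5040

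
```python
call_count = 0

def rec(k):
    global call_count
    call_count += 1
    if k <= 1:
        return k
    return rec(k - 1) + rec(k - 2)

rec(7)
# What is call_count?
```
Call trace (a repeated sub-call is expanded the first time; later identical calls just restate its return value):
rec(k=7)
  rec(k=6)
    rec(k=5)
      rec(k=4)
        rec(k=3)
          rec(k=2)
            rec(k=1)
            -> return 1
            rec(k=0)
            -> return 0
          -> return 1
          rec(k=1)
          -> return 1
        -> return 2
        rec(k=2) -> return 1  (same call as traced above)
      -> return 3
      rec(k=3) -> return 2  (same call as traced above)
    -> return 5
    rec(k=4) -> return 3  (same call as traced above)
  -> return 8
  rec(k=5) -> return 5  (same call as traced above)
-> return 13

call_count is incremented once per call, so count the calls in each subtree. Let C(k) = number of calls made by rec(k).
C(0) = C(1) = 1 (base case, no recursion); C(k) = 1 + C(k - 1) + C(k - 2) otherwise.
C(2) = 1 + C(1) + C(0) = 1 + 1 + 1 = 3
C(3) = 1 + C(2) + C(1) = 1 + 3 + 1 = 5
C(4) = 1 + C(3) + C(2) = 1 + 5 + 3 = 9
C(5) = 1 + C(4) + C(3) = 1 + 9 + 5 = 15
C(6) = 1 + C(5) + C(4) = 1 + 15 + 9 = 25
C(7) = 1 + C(6) + C(5) = 1 + 25 + 15 = 41
call_count = C(7) = 41

Final answer: 41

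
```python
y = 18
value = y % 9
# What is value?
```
Trace:
  y=18
  y=18, value=0

Final answer: 0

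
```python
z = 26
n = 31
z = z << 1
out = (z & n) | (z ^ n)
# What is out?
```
Trace:
  z=26
  z=26, n=31
  z=52, n=31
  z=52, n=31, out=63

Final answer: 63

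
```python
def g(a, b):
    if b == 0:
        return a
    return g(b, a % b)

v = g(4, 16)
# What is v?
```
Call trace:
g(a=4, b=16)
  g(a=16, b=4)
    g(a=4, b=0)
    -> return 4
  -> return 4
-> return 4

Final answer: 4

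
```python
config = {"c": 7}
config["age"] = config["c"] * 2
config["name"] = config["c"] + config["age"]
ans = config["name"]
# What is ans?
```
Trace:
  config={'c': 7}
  config={'c': 7, 'age': 14}
  config={'c': 7, 'age': 14, 'name': 21}
  config={'c': 7, 'age': 14, 'name': 21}, ans=21

Final answer: 21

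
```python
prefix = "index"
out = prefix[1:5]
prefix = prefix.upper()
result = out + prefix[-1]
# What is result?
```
Trace:
  prefix='index'
  prefix='index', out='ndex'
  prefix='INDEX', out='ndex'
  prefix='INDEX', out='ndex', result='ndexX'

Final answer: 'ndexX'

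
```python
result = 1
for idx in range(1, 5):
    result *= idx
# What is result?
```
Trace:
  result=1
  result=1, idx=1
  result=2, idx=2
  result=6, idx=3
  result=24, idx=4

Final answer: 24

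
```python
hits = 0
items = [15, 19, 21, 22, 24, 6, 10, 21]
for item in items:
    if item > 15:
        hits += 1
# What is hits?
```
Trace:
  hits=0
  hits=0, item=15
  hits=1, item=19
  hits=2, item=21
  hits=3, item=22
  hits=4, item=24
  hits=4, item=6
  hits=4, item=10
  hits=5, item=21

Final answer: 5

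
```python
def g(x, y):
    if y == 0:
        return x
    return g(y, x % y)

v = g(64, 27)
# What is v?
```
Call trace:
g(x=64, y=27)
  g(x=27, y=10)
    g(x=10, y=7)
      g(x=7, y=3)
        g(x=3, y=1)
          g(x=1, y=0)
          -> return 1
        -> return 1
      -> return 1
    -> return 1
  -> return 1
-> return 1

Final answer: 1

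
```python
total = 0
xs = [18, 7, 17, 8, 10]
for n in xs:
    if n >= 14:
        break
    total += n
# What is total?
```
Trace:
  total=0
  total=0, n=18

Final answer: 0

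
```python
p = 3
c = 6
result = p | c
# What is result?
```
Trace:
  p=3
  p=3, c=6
  p=3, c=6, result=7

Final answer: 7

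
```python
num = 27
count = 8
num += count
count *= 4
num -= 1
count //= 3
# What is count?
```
Trace:
  num=27
  num=27, count=8
  num=35, count=8
  num=35, count=32
  num=34, count=32
  num=34, count=10

Final answer: 10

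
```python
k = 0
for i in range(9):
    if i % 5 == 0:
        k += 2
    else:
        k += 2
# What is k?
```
Trace:
  k=0
  k=2, i=0
  k=4, i=1
  k=6, i=2
  k=8, i=3
  k=10, i=4
  k=12, i=5
  k=14, i=6
  k=16, i=7
  k=18, i=8

Final answer: 18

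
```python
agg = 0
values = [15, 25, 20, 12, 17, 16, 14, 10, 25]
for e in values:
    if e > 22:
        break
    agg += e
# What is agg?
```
Trace:
  agg=0
  agg=15, e=15
  agg=15, e=25

Final answer: 15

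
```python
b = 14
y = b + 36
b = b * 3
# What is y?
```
Trace:
  b=14
  b=14, y=50
  b=42, y=50

Final answer: 50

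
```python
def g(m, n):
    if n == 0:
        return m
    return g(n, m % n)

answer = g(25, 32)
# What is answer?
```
Call trace:
g(m=25, n=32)
  g(m=32, n=25)
    g(m=25, n=7)
      g(m=7, n=4)
        g(m=4, n=3)
          g(m=3, n=1)
            g(m=1, n=0)
            -> return 1
          -> return 1
        -> return 1
      -> return 1
    -> return 1
  -> return 1
-> return 1

Final answer: 1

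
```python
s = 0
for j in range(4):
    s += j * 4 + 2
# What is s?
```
Trace:
  s=0
  s=2, j=0
  s=8, j=1
  s=18, j=2
  s=32, j=3

Final answer: 32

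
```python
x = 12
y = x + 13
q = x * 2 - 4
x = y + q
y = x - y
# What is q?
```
Trace:
  x=12
  x=12, y=25
  x=12, y=25, q=20
  x=45, y=25, q=20
  x=45, y=20, q=20

Final answer: 20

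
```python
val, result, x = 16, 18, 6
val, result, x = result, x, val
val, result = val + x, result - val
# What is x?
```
Trace:
  val=16, result=18, x=6
  val=18, result=6, x=16
  val=34, result=-12, x=16

Final answer: 16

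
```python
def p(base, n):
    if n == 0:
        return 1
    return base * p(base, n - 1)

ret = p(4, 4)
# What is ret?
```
Call trace:
p(base=4, n=4)
  p(base=4, n=3)
    p(base=4, n=2)
      p(base=4, n=1)
        p(base=4, n=0)
        -> return 1
      -> return 4
    -> return 16
  -> return 64
-> return 256

Final answer: 256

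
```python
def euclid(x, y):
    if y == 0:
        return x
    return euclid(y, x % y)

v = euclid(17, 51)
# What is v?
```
Call trace:
euclid(x=17, y=51)
  euclid(x=51, y=17)
    euclid(x=17, y=0)
    -> return 17
  -> return 17
-> return 17

Final answer: 17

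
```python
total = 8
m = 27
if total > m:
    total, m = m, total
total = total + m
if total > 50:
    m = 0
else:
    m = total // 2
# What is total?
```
Trace:
  total=8
  total=8, m=27
  total=8, m=27
  total=35, m=27
  total=35, m=17

Final answer: 35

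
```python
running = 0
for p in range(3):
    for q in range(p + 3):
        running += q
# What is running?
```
Trace:
  running=0
  running=0, p=0, q=0
  running=1, p=0, q=1
  running=3, p=0, q=2
  running=3, p=1, q=0
  running=4, p=1, q=1
  running=6, p=1, q=2
  running=9, p=1, q=3
  running=9, p=2, q=0
  running=10, p=2, q=1
  running=12, p=2, q=2
  running=15, p=2, q=3
  running=19, p=2, q=4

Final answer: 19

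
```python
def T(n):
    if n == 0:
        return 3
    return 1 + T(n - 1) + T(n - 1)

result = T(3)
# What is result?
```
Call trace (a repeated sub-call is expanded the first time; later identical calls just restate its return value):
T(n=3)
  T(n=2)
    T(n=1)
      T(n=0)
      -> return 3
      T(n=0)
      -> return 3
    -> return 7
    T(n=1) -> return 7  (same call as traced above)
  -> return 15
  T(n=2) -> return 15  (same call as traced above)
-> return 31

Final answer: 31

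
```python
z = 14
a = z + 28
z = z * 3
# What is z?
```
Trace:
  z=14
  z=14, a=42
  z=42, a=42

Final answer: 42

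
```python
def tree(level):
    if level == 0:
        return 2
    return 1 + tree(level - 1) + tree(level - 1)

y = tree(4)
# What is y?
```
Call trace (a repeated sub-call is expanded the first time; later identical calls just restate its return value):
tree(level=4)
  tree(level=3)
    tree(level=2)
      tree(level=1)
        tree(level=0)
        -> return 2
        tree(level=0)
        -> return 2
      -> return 5
      tree(level=1) -> return 5  (same call as traced above)
    -> return 11
    tree(level=2) -> return 11  (same call as traced above)
  -> return 23
  tree(level=3) -> return 23  (same call as traced above)
-> return 47

Final answer: 47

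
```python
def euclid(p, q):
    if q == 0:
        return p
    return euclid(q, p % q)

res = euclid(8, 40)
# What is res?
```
Call trace:
euclid(p=8, q=40)
  euclid(p=40, q=8)
    euclid(p=8, q=0)
    -> return 8
  -> return 8
-> return 8

Final answer: 8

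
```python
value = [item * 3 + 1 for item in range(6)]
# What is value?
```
Trace:
  item=0
  item=1
  item=2
  item=3
  item=4
  item=5
  value=[1, 4, 7, 10, 13, 16]

Final answer: [1, 4, 7, 10, 13, 16]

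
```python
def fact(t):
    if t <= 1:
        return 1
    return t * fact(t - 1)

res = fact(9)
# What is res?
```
Call trace:
fact(t=9)
  fact(t=8)
    fact(t=7)
      fact(t=6)
        fact(t=5)
          fact(t=4)
            fact(t=3)
              fact(t=2)
                fact(t=1)
                -> return 1
              -> return 2
            -> return 6
          -> return 24
        -> return 120
      -> return 720
    -> return 5040
  -> return 40320
-> return 362880

Final answer: 362880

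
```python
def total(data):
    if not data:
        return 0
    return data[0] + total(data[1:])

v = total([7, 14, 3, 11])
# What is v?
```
Call trace:
total(data=[7, 14, 3, 11])
  total(data=[14, 3, 11])
    total(data=[3, 11])
      total(data=[11])
        total(data=[])
        -> return 0
      -> return 11
    -> return 14
  -> return 28
-> return 35

Final answer: 35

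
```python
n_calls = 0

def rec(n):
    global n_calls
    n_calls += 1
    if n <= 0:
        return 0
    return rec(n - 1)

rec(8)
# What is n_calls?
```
Call trace:
rec(n=8)
  rec(n=7)
    rec(n=6)
      rec(n=5)
        rec(n=4)
          rec(n=3)
            rec(n=2)
              rec(n=1)
                rec(n=0)
                -> return 0
              -> return 0
            -> return 0
          -> return 0
        -> return 0
      -> return 0
    -> return 0
  -> return 0
-> return 0

n_calls is incremented once per call. rec is entered once for each n = 8, 7, 6, 5, 4, 3, 2, 1, 0 (the n <= 0 call returns without recursing), i.e. 8 + 1 calls.
n_calls = 9

Final answer: 9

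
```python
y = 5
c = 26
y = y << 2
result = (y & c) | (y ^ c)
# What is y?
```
Trace:
  y=5
  y=5, c=26
  y=20, c=26
  y=20, c=26, result=30

Final answer: 20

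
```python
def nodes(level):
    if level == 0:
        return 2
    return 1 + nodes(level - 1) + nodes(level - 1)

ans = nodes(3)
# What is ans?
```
Call trace (a repeated sub-call is expanded the first time; later identical calls just restate its return value):
nodes(level=3)
  nodes(level=2)
    nodes(level=1)
      nodes(level=0)
      -> return 2
      nodes(level=0)
      -> return 2
    -> return 5
    nodes(level=1) -> return 5  (same call as traced above)
  -> return 11
  nodes(level=2) -> return 11  (same call as traced above)
-> return 23

Final answer: 23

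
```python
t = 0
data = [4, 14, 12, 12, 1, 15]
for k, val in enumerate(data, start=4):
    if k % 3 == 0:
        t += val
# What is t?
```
Trace:
  t=0
  t=0, k=4, val=4
  t=0, k=5, val=14
  t=12, k=6, val=12
  t=12, k=7, val=12
  t=12, k=8, val=1
  t=27, k=9, val=15

Final answer: 27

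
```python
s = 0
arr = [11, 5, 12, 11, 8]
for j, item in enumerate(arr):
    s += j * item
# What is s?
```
Trace:
  s=0
  s=0, j=0, item=11
  s=5, j=1, item=5
  s=29, j=2, item=12
  s=62, j=3, item=11
  s=94, j=4, item=8

Final answer: 94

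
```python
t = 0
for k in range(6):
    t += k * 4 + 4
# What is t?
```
Trace:
  t=0
  t=4, k=0
  t=12, k=1
  t=24, k=2
  t=40, k=3
  t=60, k=4
  t=84, k=5

Final answer: 84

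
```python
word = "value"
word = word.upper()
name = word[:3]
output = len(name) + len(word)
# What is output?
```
Trace:
  word='value'
  word='VALUE'
  word='VALUE', name='VAL'
  word='VALUE', name='VAL', output=8

Final answer: 8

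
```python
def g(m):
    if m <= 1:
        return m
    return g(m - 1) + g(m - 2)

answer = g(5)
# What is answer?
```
Call trace (a repeated sub-call is expanded the first time; later identical calls just restate its return value):
g(m=5)
  g(m=4)
    g(m=3)
      g(m=2)
        g(m=1)
        -> return 1
        g(m=0)
        -> return 0
      -> return 1
      g(m=1)
      -> return 1
    -> return 2
    g(m=2) -> return 1  (same call as traced above)
  -> return 3
  g(m=3) -> return 2  (same call as traced above)
-> return 5

Final answer: 5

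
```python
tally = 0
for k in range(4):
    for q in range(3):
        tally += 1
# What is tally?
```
Trace:
  tally=0
  tally=1, k=0, q=0
  tally=2, k=0, q=1
  tally=3, k=0, q=2
  tally=4, k=1, q=0
  tally=5, k=1, q=1
  tally=6, k=1, q=2
  tally=7, k=2, q=0
  tally=8, k=2, q=1
  tally=9, k=2, q=2
  tally=10, k=3, q=0
  tally=11, k=3, q=1
  tally=12, k=3, q=2

Final answer: 12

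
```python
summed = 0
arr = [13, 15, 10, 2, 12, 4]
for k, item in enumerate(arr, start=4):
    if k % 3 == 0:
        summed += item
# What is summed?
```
Trace:
  summed=0
  summed=0, k=4, item=13
  summed=0, k=5, item=15
  summed=10, k=6, item=10
  summed=10, k=7, item=2
  summed=10, k=8, item=12
  summed=14, k=9, item=4

Final answer: 14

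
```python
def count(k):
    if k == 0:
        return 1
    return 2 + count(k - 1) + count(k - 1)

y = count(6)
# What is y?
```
Call trace (a repeated sub-call is expanded the first time; later identical calls just restate its return value):
count(k=6)
  count(k=5)
    count(k=4)
      count(k=3)
        count(k=2)
          count(k=1)
            count(k=0)
            -> return 1
            count(k=0)
            -> return 1
          -> return 4
          count(k=1) -> return 4  (same call as traced above)
        -> return 10
        count(k=2) -> return 10  (same call as traced above)
      -> return 22
      count(k=3) -> return 22  (same call as traced above)
    -> return 46
    count(k=4) -> return 46  (same call as traced above)
  -> return 94
  count(k=5) -> return 94  (same call as traced above)
-> return 190

Final answer: 190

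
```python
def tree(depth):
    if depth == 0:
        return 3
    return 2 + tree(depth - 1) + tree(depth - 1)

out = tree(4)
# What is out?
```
Call trace (a repeated sub-call is expanded the first time; later identical calls just restate its return value):
tree(depth=4)
  tree(depth=3)
    tree(depth=2)
      tree(depth=1)
        tree(depth=0)
        -> return 3
        tree(depth=0)
        -> return 3
      -> return 8
      tree(depth=1) -> return 8  (same call as traced above)
    -> return 18
    tree(depth=2) -> return 18  (same call as traced above)
  -> return 38
  tree(depth=3) -> return 38  (same call as traced above)
-> return 78

Final answer: 78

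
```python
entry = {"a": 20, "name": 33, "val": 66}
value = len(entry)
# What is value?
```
Trace:
  entry={'a': 20, 'name': 33, 'val': 66}
  entry={'a': 20, 'name': 33, 'val': 66}, value=3

Final answer: 3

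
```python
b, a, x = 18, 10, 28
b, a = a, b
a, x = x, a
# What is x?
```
Trace:
  b=18, a=10, x=28
  b=10, a=18, x=28
  b=10, a=28, x=18

Final answer: 18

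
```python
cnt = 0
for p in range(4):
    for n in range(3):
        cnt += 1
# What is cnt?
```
Trace:
  cnt=0
  cnt=1, p=0, n=0
  cnt=2, p=0, n=1
  cnt=3, p=0, n=2
  cnt=4, p=1, n=0
  cnt=5, p=1, n=1
  cnt=6, p=1, n=2
  cnt=7, p=2, n=0
  cnt=8, p=2, n=1
  cnt=9, p=2, n=2
  cnt=10, p=3, n=0
  cnt=11, p=3, n=1
  cnt=12, p=3, n=2

Final answer: 12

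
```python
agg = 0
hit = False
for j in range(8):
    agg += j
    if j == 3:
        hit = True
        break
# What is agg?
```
Trace:
  agg=0
  agg=0, hit=False
  agg=0, hit=False, j=0
  agg=1, hit=False, j=1
  agg=3, hit=False, j=2
  agg=6, hit=True, j=3

Final answer: 6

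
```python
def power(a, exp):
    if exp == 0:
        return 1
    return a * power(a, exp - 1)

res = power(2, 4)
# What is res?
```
Call trace:
power(a=2, exp=4)
  power(a=2, exp=3)
    power(a=2, exp=2)
      power(a=2, exp=1)
        power(a=2, exp=0)
        -> return 1
      -> return 2
    -> return 4
  -> return 8
-> return 16

Final answer: 16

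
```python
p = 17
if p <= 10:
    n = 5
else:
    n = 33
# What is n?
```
Trace:
  p=17
  p=17, n=33

Final answer: 33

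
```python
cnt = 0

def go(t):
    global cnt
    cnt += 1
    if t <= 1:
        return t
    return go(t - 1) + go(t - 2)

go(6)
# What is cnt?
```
Call trace (a repeated sub-call is expanded the first time; later identical calls just restate its return value):
go(t=6)
  go(t=5)
    go(t=4)
      go(t=3)
        go(t=2)
          go(t=1)
          -> return 1
          go(t=0)
          -> return 0
        -> return 1
        go(t=1)
        -> return 1
      -> return 2
      go(t=2) -> return 1  (same call as traced above)
    -> return 3
    go(t=3) -> return 2  (same call as traced above)
  -> return 5
  go(t=4) -> return 3  (same call as traced above)
-> return 8

cnt is incremented once per call, so count the calls in each subtree. Let C(t) = number of calls made by go(t).
C(0) = C(1) = 1 (base case, no recursion); C(t) = 1 + C(t - 1) + C(t - 2) otherwise.
C(2) = 1 + C(1) + C(0) = 1 + 1 + 1 = 3
C(3) = 1 + C(2) + C(1) = 1 + 3 + 1 = 5
C(4) = 1 + C(3) + C(2) = 1 + 5 + 3 = 9
C(5) = 1 + C(4) + C(3) = 1 + 9 + 5 = 15
C(6) = 1 + C(5) + C(4) = 1 + 15 + 9 = 25
cnt = C(6) = 25

Final answer: 25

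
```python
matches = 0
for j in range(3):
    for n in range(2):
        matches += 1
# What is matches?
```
Trace:
  matches=0
  matches=1, j=0, n=0
  matches=2, j=0, n=1
  matches=3, j=1, n=0
  matches=4, j=1, n=1
  matches=5, j=2, n=0
  matches=6, j=2, n=1

Final answer: 6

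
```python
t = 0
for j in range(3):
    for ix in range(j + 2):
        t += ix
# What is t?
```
Trace:
  t=0
  t=0, j=0, ix=0
  t=1, j=0, ix=1
  t=1, j=1, ix=0
  t=2, j=1, ix=1
  t=4, j=1, ix=2
  t=4, j=2, ix=0
  t=5, j=2, ix=1
  t=7, j=2, ix=2
  t=10, j=2, ix=3

Final answer: 10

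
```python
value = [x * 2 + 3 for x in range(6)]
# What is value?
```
Trace:
  x=0
  x=1
  x=2
  x=3
  x=4
  x=5
  value=[3, 5, 7, 9, 11, 13]

Final answer: [3, 5, 7, 9, 11, 13]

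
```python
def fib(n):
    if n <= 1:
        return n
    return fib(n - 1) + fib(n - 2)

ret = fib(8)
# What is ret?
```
Call trace (a repeated sub-call is expanded the first time; later identical calls just restate its return value):
fib(n=8)
  fib(n=7)
    fib(n=6)
      fib(n=5)
        fib(n=4)
          fib(n=3)
            fib(n=2)
              fib(n=1)
              -> return 1
              fib(n=0)
              -> return 0
            -> return 1
            fib(n=1)
            -> return 1
          -> return 2
          fib(n=2) -> return 1  (same call as traced above)
        -> return 3
        fib(n=3) -> return 2  (same call as traced above)
      -> return 5
      fib(n=4) -> return 3  (same call as traced above)
    -> return 8
    fib(n=5) -> return 5  (same call as traced above)
  -> return 13
  fib(n=6) -> return 8  (same call as traced above)
-> return 21

Final answer: 21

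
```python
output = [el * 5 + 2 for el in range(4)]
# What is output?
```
Trace:
  el=0
  el=1
  el=2
  el=3
  output=[2, 7, 12, 17]

Final answer: [2, 7, 12, 17]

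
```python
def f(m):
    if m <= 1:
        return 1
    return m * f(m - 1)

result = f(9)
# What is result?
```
Call trace:
f(m=9)
  f(m=8)
    f(m=7)
      f(m=6)
        f(m=5)
          f(m=4)
            f(m=3)
              f(m=2)
                f(m=1)
                -> return 1
              -> return 2
            -> return 6
          -> return 24
        -> return 120
      -> return 720
    -> return 5040
  -> return 40320
-> return 362880

Final answer: 362880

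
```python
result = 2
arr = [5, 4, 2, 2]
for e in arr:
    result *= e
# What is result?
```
Trace:
  result=2
  result=10, e=5
  result=40, e=4
  result=80, e=2
  result=160, e=2

Final answer: 160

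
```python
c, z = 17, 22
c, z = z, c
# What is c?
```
Trace:
  c=17, z=22
  c=22, z=17

Final answer: 22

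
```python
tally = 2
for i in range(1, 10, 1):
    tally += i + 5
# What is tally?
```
Trace:
  tally=2
  tally=8, i=1
  tally=15, i=2
  tally=23, i=3
  tally=32, i=4
  tally=42, i=5
  tally=53, i=6
  tally=65, i=7
  tally=78, i=8
  tally=92, i=9

Final answer: 92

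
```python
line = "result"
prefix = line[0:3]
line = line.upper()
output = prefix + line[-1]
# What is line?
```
Trace:
  line='result'
  line='result', prefix='res'
  line='RESULT', prefix='res'
  line='RESULT', prefix='res', output='resT'

Final answer: 'RESULT'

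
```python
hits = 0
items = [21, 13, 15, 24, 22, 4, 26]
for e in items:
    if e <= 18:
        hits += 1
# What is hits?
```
Trace:
  hits=0
  hits=0, e=21
  hits=1, e=13
  hits=2, e=15
  hits=2, e=24
  hits=2, e=22
  hits=3, e=4
  hits=3, e=26

Final answer: 3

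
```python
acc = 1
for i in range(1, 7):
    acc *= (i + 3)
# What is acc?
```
Trace:
  acc=1
  acc=4, i=1
  acc=20, i=2
  acc=120, i=3
  acc=840, i=4
  acc=6720, i=5
  acc=60480, i=6

Final answer: 60480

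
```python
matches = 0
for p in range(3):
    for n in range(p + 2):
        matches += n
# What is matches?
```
Trace:
  matches=0
  matches=0, p=0, n=0
  matches=1, p=0, n=1
  matches=1, p=1, n=0
  matches=2, p=1, n=1
  matches=4, p=1, n=2
  matches=4, p=2, n=0
  matches=5, p=2, n=1
  matches=7, p=2, n=2
  matches=10, p=2, n=3

Final answer: 10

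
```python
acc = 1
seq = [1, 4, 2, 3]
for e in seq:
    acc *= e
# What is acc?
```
Trace:
  acc=1
  acc=1, e=1
  acc=4, e=4
  acc=8, e=2
  acc=24, e=3

Final answer: 24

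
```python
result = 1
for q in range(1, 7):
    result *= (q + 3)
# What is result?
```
Trace:
  result=1
  result=4, q=1
  result=20, q=2
  result=120, q=3
  result=840, q=4
  result=6720, q=5
  result=60480, q=6

Final answer: 60480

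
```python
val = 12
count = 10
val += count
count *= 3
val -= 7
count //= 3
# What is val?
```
Trace:
  val=12
  val=12, count=10
  val=22, count=10
  val=22, count=30
  val=15, count=30
  val=15, count=10

Final answer: 15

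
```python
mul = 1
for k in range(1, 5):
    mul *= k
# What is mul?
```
Trace:
  mul=1
  mul=1, k=1
  mul=2, k=2
  mul=6, k=3
  mul=24, k=4

Final answer: 24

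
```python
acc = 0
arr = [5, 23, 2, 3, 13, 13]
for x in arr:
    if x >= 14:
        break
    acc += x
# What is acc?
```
Trace:
  acc=0
  acc=5, x=5
  acc=5, x=23

Final answer: 5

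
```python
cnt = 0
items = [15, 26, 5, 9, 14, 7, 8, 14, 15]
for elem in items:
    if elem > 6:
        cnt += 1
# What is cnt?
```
Trace:
  cnt=0
  cnt=1, elem=15
  cnt=2, elem=26
  cnt=2, elem=5
  cnt=3, elem=9
  cnt=4, elem=14
  cnt=5, elem=7
  cnt=6, elem=8
  cnt=7, elem=14
  cnt=8, elem=15

Final answer: 8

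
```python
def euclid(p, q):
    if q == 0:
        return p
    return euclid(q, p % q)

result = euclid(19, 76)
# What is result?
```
Call trace:
euclid(p=19, q=76)
  euclid(p=76, q=19)
    euclid(p=19, q=0)
    -> return 19
  -> return 19
-> return 19

Final answer: 19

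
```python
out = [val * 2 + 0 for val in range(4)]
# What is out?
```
Trace:
  val=0
  val=1
  val=2
  val=3
  out=[0, 2, 4, 6]

Final answer: [0, 2, 4, 6]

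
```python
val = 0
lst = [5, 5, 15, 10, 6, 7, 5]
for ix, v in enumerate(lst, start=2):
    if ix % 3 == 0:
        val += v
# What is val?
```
Trace:
  val=0
  val=0, ix=2, v=5
  val=5, ix=3, v=5
  val=5, ix=4, v=15
  val=5, ix=5, v=10
  val=11, ix=6, v=6
  val=11, ix=7, v=7
  val=11, ix=8, v=5

Final answer: 11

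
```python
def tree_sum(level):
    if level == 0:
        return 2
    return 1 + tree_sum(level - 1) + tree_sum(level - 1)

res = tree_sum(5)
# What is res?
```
Call trace (a repeated sub-call is expanded the first time; later identical calls just restate its return value):
tree_sum(level=5)
  tree_sum(level=4)
    tree_sum(level=3)
      tree_sum(level=2)
        tree_sum(level=1)
          tree_sum(level=0)
          -> return 2
          tree_sum(level=0)
          -> return 2
        -> return 5
        tree_sum(level=1) -> return 5  (same call as traced above)
      -> return 11
      tree_sum(level=2) -> return 11  (same call as traced above)
    -> return 23
    tree_sum(level=3) -> return 23  (same call as traced above)
  -> return 47
  tree_sum(level=4) -> return 47  (same call as traced above)
-> return 95

Final answer: 95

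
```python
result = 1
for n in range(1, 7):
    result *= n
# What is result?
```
Trace:
  result=1
  result=1, n=1
  result=2, n=2
  result=6, n=3
  result=24, n=4
  result=120, n=5
  result=720, n=6

Final answer: 720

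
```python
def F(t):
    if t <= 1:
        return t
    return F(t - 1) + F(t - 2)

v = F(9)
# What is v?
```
Call trace (a repeated sub-call is expanded the first time; later identical calls just restate its return value):
F(t=9)
  F(t=8)
    F(t=7)
      F(t=6)
        F(t=5)
          F(t=4)
            F(t=3)
              F(t=2)
                F(t=1)
                -> return 1
                F(t=0)
                -> return 0
              -> return 1
              F(t=1)
              -> return 1
            -> return 2
            F(t=2) -> return 1  (same call as traced above)
          -> return 3
          F(t=3) -> return 2  (same call as traced above)
        -> return 5
        F(t=4) -> return 3  (same call as traced above)
      -> return 8
      F(t=5) -> return 5  (same call as traced above)
    -> return 13
    F(t=6) -> return 8  (same call as traced above)
  -> return 21
  F(t=7) -> return 13  (same call as traced above)
-> return 34

Final answer: 34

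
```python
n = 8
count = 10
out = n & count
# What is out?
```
Trace:
  n=8
  n=8, count=10
  n=8, count=10, out=8

Final answer: 8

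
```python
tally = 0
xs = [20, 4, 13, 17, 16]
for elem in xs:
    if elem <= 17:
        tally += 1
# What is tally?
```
Trace:
  tally=0
  tally=0, elem=20
  tally=1, elem=4
  tally=2, elem=13
  tally=3, elem=17
  tally=4, elem=16

Final answer: 4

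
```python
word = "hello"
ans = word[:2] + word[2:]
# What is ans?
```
Trace:
  word='hello'
  word='hello', ans='hello'

Final answer: 'hello'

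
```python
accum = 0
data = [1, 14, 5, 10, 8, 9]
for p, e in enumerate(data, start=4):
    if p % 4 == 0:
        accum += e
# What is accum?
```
Trace:
  accum=0
  accum=1, p=4, e=1
  accum=1, p=5, e=14
  accum=1, p=6, e=5
  accum=1, p=7, e=10
  accum=9, p=8, e=8
  accum=9, p=9, e=9

Final answer: 9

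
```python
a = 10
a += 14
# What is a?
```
Trace:
  a=10
  a=24

Final answer: 24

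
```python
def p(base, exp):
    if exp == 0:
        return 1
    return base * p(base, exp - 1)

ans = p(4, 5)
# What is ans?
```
Call trace:
p(base=4, exp=5)
  p(base=4, exp=4)
    p(base=4, exp=3)
      p(base=4, exp=2)
        p(base=4, exp=1)
          p(base=4, exp=0)
          -> return 1
        -> return 4
      -> return 16
    -> return 64
  -> return 256
-> return 1024

Final answer: 1024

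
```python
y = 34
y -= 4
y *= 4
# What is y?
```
Trace:
  y=34
  y=30
  y=120

Final answer: 120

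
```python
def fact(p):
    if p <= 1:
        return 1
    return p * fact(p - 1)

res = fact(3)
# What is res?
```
Call trace:
fact(p=3)
  fact(p=2)
    fact(p=1)
    -> return 1
  -> return 2
-> return 6

Final answer: 6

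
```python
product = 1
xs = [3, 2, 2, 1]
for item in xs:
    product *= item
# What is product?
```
Trace:
  product=1
  product=3, item=3
  product=6, item=2
  product=12, item=2
  product=12, item=1

Final answer: 12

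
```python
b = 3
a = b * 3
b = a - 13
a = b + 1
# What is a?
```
Trace:
  b=3
  b=3, a=9
  b=-4, a=9
  b=-4, a=-3

Final answer: -3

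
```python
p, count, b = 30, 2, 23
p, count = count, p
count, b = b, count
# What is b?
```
Trace:
  p=30, count=2, b=23
  p=2, count=30, b=23
  p=2, count=23, b=30

Final answer: 30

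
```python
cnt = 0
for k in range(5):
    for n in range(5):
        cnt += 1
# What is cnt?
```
Trace:
  cnt=0
  cnt=1, k=0, n=0
  cnt=2, k=0, n=1
  cnt=3, k=0, n=2
  cnt=4, k=0, n=3
  cnt=5, k=0, n=4
  cnt=6, k=1, n=0
  cnt=7, k=1, n=1
  cnt=8, k=1, n=2
  cnt=9, k=1, n=3
  cnt=10, k=1, n=4
  cnt=11, k=2, n=0
  cnt=12, k=2, n=1
  cnt=13, k=2, n=2
  cnt=14, k=2, n=3
  cnt=15, k=2, n=4
  cnt=16, k=3, n=0
  cnt=17, k=3, n=1
  cnt=18, k=3, n=2
  cnt=19, k=3, n=3
  cnt=20, k=3, n=4
  cnt=21, k=4, n=0
  cnt=22, k=4, n=1
  cnt=23, k=4, n=2
  cnt=24, k=4, n=3
  cnt=25, k=4, n=4

Final answer: 25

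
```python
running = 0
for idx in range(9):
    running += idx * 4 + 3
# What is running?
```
Trace:
  running=0
  running=3, idx=0
  running=10, idx=1
  running=21, idx=2
  running=36, idx=3
  running=55, idx=4
  running=78, idx=5
  running=105, idx=6
  running=136, idx=7
  running=171, idx=8

Final answer: 171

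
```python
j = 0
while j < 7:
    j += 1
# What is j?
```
Trace:
  j=0
  j=1
  j=2
  j=3
  j=4
  j=5
  j=6
  j=7

Final answer: 7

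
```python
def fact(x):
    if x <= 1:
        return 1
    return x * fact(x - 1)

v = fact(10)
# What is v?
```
Call trace:
fact(x=10)
  fact(x=9)
    fact(x=8)
      fact(x=7)
        fact(x=6)
          fact(x=5)
            fact(x=4)
              fact(x=3)
                fact(x=2)
                  fact(x=1)
                  -> return 1
                -> return 2
              -> return 6
            -> return 24
          -> return 120
        -> return 720
      -> return 5040
    -> return 40320
  -> return 362880
-> return 3628800

Final answer: 3628800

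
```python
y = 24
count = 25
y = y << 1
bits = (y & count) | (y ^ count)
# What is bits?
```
Trace:
  y=24
  y=24, count=25
  y=48, count=25
  y=48, count=25, bits=57

Final answer: 57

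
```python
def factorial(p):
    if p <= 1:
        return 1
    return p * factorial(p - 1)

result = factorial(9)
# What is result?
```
Call trace:
factorial(p=9)
  factorial(p=8)
    factorial(p=7)
      factorial(p=6)
        factorial(p=5)
          factorial(p=4)
            factorial(p=3)
              factorial(p=2)
                factorial(p=1)
                -> return 1
              -> return 2
            -> return 6
          -> return 24
        -> return 120
      -> return 720
    -> return 5040
  -> return 40320
-> return 362880

Final answer: 362880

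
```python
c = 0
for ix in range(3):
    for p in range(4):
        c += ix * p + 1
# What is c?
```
Trace:
  c=0
  c=1, ix=0, p=0
  c=2, ix=0, p=1
  c=3, ix=0, p=2
  c=4, ix=0, p=3
  c=5, ix=1, p=0
  c=7, ix=1, p=1
  c=10, ix=1, p=2
  c=14, ix=1, p=3
  c=15, ix=2, p=0
  c=18, ix=2, p=1
  c=23, ix=2, p=2
  c=30, ix=2, p=3

Final answer: 30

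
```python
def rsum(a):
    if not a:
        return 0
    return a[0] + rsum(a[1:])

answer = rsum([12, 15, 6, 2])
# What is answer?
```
Call trace:
rsum(a=[12, 15, 6, 2])
  rsum(a=[15, 6, 2])
    rsum(a=[6, 2])
      rsum(a=[2])
        rsum(a=[])
        -> return 0
      -> return 2
    -> return 8
  -> return 23
-> return 35

Final answer: 35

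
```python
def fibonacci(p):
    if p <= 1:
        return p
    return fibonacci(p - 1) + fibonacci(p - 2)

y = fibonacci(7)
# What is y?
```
Call trace (a repeated sub-call is expanded the first time; later identical calls just restate its return value):
fibonacci(p=7)
  fibonacci(p=6)
    fibonacci(p=5)
      fibonacci(p=4)
        fibonacci(p=3)
          fibonacci(p=2)
            fibonacci(p=1)
            -> return 1
            fibonacci(p=0)
            -> return 0
          -> return 1
          fibonacci(p=1)
          -> return 1
        -> return 2
        fibonacci(p=2) -> return 1  (same call as traced above)
      -> return 3
      fibonacci(p=3) -> return 2  (same call as traced above)
    -> return 5
    fibonacci(p=4) -> return 3  (same call as traced above)
  -> return 8
  fibonacci(p=5) -> return 5  (same call as traced above)
-> return 13

Final answer: 13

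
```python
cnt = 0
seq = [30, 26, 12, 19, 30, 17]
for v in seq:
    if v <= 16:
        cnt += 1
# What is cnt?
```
Trace:
  cnt=0
  cnt=0, v=30
  cnt=0, v=26
  cnt=1, v=12
  cnt=1, v=19
  cnt=1, v=30
  cnt=1, v=17

Final answer: 1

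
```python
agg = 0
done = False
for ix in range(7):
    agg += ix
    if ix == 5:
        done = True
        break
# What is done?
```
Trace:
  agg=0
  agg=0, done=False
  agg=0, done=False, ix=0
  agg=1, done=False, ix=1
  agg=3, done=False, ix=2
  agg=6, done=False, ix=3
  agg=10, done=False, ix=4
  agg=15, done=True, ix=5

Final answer: True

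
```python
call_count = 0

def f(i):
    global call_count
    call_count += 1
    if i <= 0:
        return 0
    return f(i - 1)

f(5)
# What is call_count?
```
Call trace:
f(i=5)
  f(i=4)
    f(i=3)
      f(i=2)
        f(i=1)
          f(i=0)
          -> return 0
        -> return 0
      -> return 0
    -> return 0
  -> return 0
-> return 0

call_count is incremented once per call. f is entered once for each i = 5, 4, 3, 2, 1, 0 (the i <= 0 call returns without recursing), i.e. 5 + 1 calls.
call_count = 6

Final answer: 6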